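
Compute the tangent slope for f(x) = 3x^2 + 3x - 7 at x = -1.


The slope of the tangent line equals f'(x) at the point.
f(x) = 3x^2 + 3x - 7
f'(x) = 6x + 3
At x = -1:
f'(-1) = 6 * (-1) + 3
= -6 + 3
= -3

-3


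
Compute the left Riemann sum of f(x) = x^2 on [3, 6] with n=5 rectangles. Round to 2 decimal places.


Left Riemann sum uses left endpoints of each subinterval.
Interval: [3, 6], n = 5
dx = (6 - 3) / 5 = 3/5
Left endpoints: [3, 18/5, 21/5, 24/5, 27/5]
f values: [9, 324/25, 441/25, 576/25, 729/25]
Sum = dx * (sum of f values)
= 3/5 * 459/5
= 1377/25 = 55.08

55.08


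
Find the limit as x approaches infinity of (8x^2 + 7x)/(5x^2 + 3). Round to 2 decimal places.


For limits at infinity with equal-degree polynomials,
we compare leading coefficients.
Numerator leading term: 8x^2
Denominator leading term: 5x^2
Divide both by x^2:
lim = (8 + 7/x) / (5 + 3/x^2)
As x -> infinity, the 1/x and 1/x^2 terms vanish:
= 8/5 = 1.60

1.60


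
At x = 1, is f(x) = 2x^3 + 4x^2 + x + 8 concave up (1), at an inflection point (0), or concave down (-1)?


Concavity is determined by the sign of f''(x).
f(x) = 2x^3 + 4x^2 + x + 8
f'(x) = 6x^2 + 8x + 1
f''(x) = 12x + 8
f''(1) = 12 * 1 + 8
= 12 + 8
= 20
Since f''(1) > 0, the function is concave up (1)

1


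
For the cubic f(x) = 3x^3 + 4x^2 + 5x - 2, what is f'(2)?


Differentiate f(x) = 3x^3 + 4x^2 + 5x - 2 term by term:
f'(x) = 9x^2 + 8x + 5
Substitute x = 2:
f'(2) = 9 * 2^2 + 8 * 2 + 5
= 36 + 16 + 5
= 57

57


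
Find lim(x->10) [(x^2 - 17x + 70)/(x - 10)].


Direct substitution gives 0/0, so we factor the numerator.
Factor: (x^2 - 17x + 70) = (x - 10)(x - 7)
Cancel the common factor (x - 10):
(x^2 - 17x + 70)/(x - 10) = (x - 7)
Now substitute x = 10:
= (10) - (7) = 3

3


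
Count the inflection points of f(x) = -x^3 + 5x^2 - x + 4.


Inflection points occur where f''(x) = 0 and concavity changes.
f(x) = -x^3 + 5x^2 - x + 4
f'(x) = -3x^2 + 10x - 1
f''(x) = -6x + 10
Set f''(x) = 0:
-6x + 10 = 0
x = -10 / (-6) = 5/3
Since f''(x) is linear (degree 1), it changes sign at this point.
Therefore there is exactly 1 inflection point.

1


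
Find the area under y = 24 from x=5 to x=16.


The area under a constant function y = 24 is a rectangle.
Width = 16 - 5 = 11
Height = 24
Area = width * height
= 11 * 24
= 264

264


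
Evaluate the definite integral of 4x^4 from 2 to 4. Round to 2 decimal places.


Find the antiderivative of 4x^4:
F(x) = 4/5 * x^5
Apply the Fundamental Theorem of Calculus:
F(4) - F(2)
= 4/5 * 4^5 - 4/5 * 2^5
= 4/5 * (1024 - 32)
= 4/5 * 992
= 3968/5 = 793.60

793.60


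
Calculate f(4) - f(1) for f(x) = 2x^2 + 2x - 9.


Net change = f(b) - f(a)
f(x) = 2x^2 + 2x - 9
Compute f(4):
f(4) = 2 * 4^2 + 2 * 4 - 9
= 32 + 8 - 9
= 31
Compute f(1):
f(1) = 2 * 1^2 + 2 * 1 - 9
= 2 + 2 - 9
= -5
Net change = 31 - (-5) = 36

36


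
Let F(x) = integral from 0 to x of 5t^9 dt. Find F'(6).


By the Fundamental Theorem of Calculus (Part 1):
If F(x) = integral from 0 to x of f(t) dt, then F'(x) = f(x)
Here f(t) = 5t^9
So F'(x) = 5x^9
Evaluate at x = 6:
F'(6) = 5 * 6^9
= 5 * 10077696
= 50388480

50388480


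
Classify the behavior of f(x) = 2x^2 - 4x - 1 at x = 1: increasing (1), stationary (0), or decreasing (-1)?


Compute f'(x) to determine behavior:
f'(x) = 4x - 4
f'(1) = 4 * 1 - 4
= 4 - 4
= 0
Since f'(1) = 0, the function is stationary (0)

0


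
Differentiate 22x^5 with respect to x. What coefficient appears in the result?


We apply the power rule: d/dx [ax^n] = a*n * x^(n-1)
d/dx [22x^5]
= 22 * 5 * x^(5-1)
= 110x^4
The coefficient is 110

110


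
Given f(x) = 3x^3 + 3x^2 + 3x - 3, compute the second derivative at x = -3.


First derivative:
f'(x) = 9x^2 + 6x + 3
Second derivative:
f''(x) = 18x + 6
Substitute x = -3:
f''(-3) = 18 * (-3) + 6
= -54 + 6
= -48

-48


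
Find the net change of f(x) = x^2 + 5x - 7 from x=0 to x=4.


Net change = f(b) - f(a)
f(x) = x^2 + 5x - 7
Compute f(4):
f(4) = 1 * 4^2 + 5 * 4 - 7
= 16 + 20 - 7
= 29
Compute f(0):
f(0) = 1 * 0^2 + 5 * 0 - 7
= 0 + 0 - 7
= -7
Net change = 29 - (-7) = 36

36


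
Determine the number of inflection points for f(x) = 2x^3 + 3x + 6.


Inflection points occur where f''(x) = 0 and concavity changes.
f(x) = 2x^3 + 3x + 6
f'(x) = 6x^2 + 3
f''(x) = 12x
Set f''(x) = 0:
12x = 0
x = 0 / 12 = 0
Since f''(x) is linear (degree 1), it changes sign at this point.
Therefore there is exactly 1 inflection point.

1


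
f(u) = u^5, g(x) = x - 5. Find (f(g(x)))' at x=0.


Using the chain rule: (f(g(x)))' = f'(g(x)) * g'(x)
First, find g(0):
g(0) = 1 * 0 - 5 = -5
Next, f'(u) = 5u^4
And g'(x) = 1
So f'(g(0)) * g'(0)
= 5 * (-5)^4 * 1
= 5 * 625 * 1
= 3125

3125


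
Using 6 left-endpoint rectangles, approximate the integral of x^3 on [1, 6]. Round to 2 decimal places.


Left Riemann sum uses left endpoints of each subinterval.
Interval: [1, 6], n = 6
dx = (6 - 1) / 6 = 5/6
Left endpoints: [1, 11/6, 8/3, 7/2, 13/3, 31/6]
f values: [1, 1331/216, 512/27, 343/8, 2197/27, 29791/216]
Sum = dx * (sum of f values)
= 5/6 * 6919/24
= 34595/144 ≈ 240.24

240.24


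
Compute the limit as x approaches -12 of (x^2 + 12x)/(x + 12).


Direct substitution gives 0/0, so we factor the numerator.
Factor: (x^2 + 12x) = (x + 12)(x)
Cancel the common factor (x + 12):
(x^2 + 12x)/(x + 12) = (x)
Now substitute x = -12:
= (-12) - (0) = -12

-12


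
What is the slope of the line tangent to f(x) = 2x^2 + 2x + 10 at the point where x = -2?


The slope of the tangent line equals f'(x) at the point.
f(x) = 2x^2 + 2x + 10
f'(x) = 4x + 2
At x = -2:
f'(-2) = 4 * (-2) + 2
= -8 + 2
= -6

-6


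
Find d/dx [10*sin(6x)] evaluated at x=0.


Apply the chain rule to differentiate 10*sin(6x):
d/dx [10*sin(6x)]
= 10 * cos(6x) * d/dx(6x)
= 10 * 6 * cos(6x)
= 60 * cos(6x)
Evaluate at x = 0:
= 60 * cos(0)
= 60 * 1
= 60

60


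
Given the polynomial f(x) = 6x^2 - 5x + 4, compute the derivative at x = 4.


Differentiate term by term using power and sum rules:
f(x) = 6x^2 - 5x + 4
f'(x) = 12x - 5
Substitute x = 4:
f'(4) = 12 * 4 - 5
= 48 - 5
= 43

43


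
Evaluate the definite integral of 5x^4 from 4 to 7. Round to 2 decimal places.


Find the antiderivative of 5x^4:
F(x) = 5/5 * x^5
Apply the Fundamental Theorem of Calculus:
F(7) - F(4)
= 5/5 * 7^5 - 5/5 * 4^5
= 5/5 * (16807 - 1024)
= 5/5 * 15783
= 15783 = 15783.00

15783.00


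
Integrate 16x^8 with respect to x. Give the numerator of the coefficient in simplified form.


Apply the power rule for integration:
integral of ax^n dx = a/(n+1) * x^(n+1) + C
integral of 16x^8 dx
= 16/9 * x^9 + C
The coefficient in lowest terms is 16/9, and its numerator is 16

16


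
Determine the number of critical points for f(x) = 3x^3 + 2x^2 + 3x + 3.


Find where f'(x) = 0:
f(x) = 3x^3 + 2x^2 + 3x + 3
f'(x) = 9x^2 + 4x + 3
This is a quadratic in x. Use the discriminant to count real roots.
Discriminant = (4)^2 - 4 * 9 * 3
= 16 - 108
= -92
Since discriminant < 0, f'(x) = 0 has no real solutions.
Number of critical points: 0

0


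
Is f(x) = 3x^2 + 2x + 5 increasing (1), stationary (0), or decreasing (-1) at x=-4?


Compute f'(x) to determine behavior:
f'(x) = 6x + 2
f'(-4) = 6 * (-4) + 2
= -24 + 2
= -22
Since f'(-4) < 0, the function is decreasing (-1)

-1


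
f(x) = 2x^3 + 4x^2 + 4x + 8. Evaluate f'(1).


Differentiate f(x) = 2x^3 + 4x^2 + 4x + 8 term by term:
f'(x) = 6x^2 + 8x + 4
Substitute x = 1:
f'(1) = 6 * 1^2 + 8 * 1 + 4
= 6 + 8 + 4
= 18

18


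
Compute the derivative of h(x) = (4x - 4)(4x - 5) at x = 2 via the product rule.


Let u(x) = 4x - 4 and v(x) = 4x - 5
u'(x) = 4
v'(x) = 4
Product rule: h'(x) = u'(x)*v(x) + u(x)*v'(x)
= 4 * (4x - 5) + (4x - 4) * 4
At x = 2:
u(2) = 4 * 2 - 4 = 4
v(2) = 4 * 2 - 5 = 3
h'(2) = 4 * 3 + 4 * 4
= 12 + 16
= 28

28


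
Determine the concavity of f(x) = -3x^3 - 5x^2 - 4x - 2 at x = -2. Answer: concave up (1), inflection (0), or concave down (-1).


Concavity is determined by the sign of f''(x).
f(x) = -3x^3 - 5x^2 - 4x - 2
f'(x) = -9x^2 - 10x - 4
f''(x) = -18x - 10
f''(-2) = -18 * (-2) - 10
= 36 - 10
= 26
Since f''(-2) > 0, the function is concave up (1)

1


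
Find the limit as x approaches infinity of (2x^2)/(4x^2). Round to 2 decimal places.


For limits at infinity with equal-degree polynomials,
we compare leading coefficients.
Numerator leading term: 2x^2
Denominator leading term: 4x^2
Divide both by x^2:
lim = (2) / (4)
As x -> infinity, the 1/x and 1/x^2 terms vanish:
= 2/4 = 1/2 = 0.50

0.50


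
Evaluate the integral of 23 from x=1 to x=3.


The integral of a constant k over [a, b] equals k * (b - a).
integral from 1 to 3 of 23 dx
= 23 * (3 - 1)
= 23 * 2
= 46

46


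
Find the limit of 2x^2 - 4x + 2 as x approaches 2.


Since polynomials are continuous, we use direct substitution.
lim(x->2) of 2x^2 - 4x + 2
= 2 * 2^2 - 4 * 2 + 2
= 8 - 8 + 2
= 2

2


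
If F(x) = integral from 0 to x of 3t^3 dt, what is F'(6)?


By the Fundamental Theorem of Calculus (Part 1):
If F(x) = integral from 0 to x of f(t) dt, then F'(x) = f(x)
Here f(t) = 3t^3
So F'(x) = 3x^3
Evaluate at x = 6:
F'(6) = 3 * 6^3
= 3 * 216
= 648

648


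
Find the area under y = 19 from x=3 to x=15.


The area under a constant function y = 19 is a rectangle.
Width = 15 - 3 = 12
Height = 19
Area = width * height
= 12 * 19
= 228

228


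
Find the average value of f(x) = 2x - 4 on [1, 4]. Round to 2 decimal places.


Average value = 1/(b-a) * integral from a to b of f(x) dx
First compute the integral of 2x - 4:
F(x) = x^2 - 4x
F(4) = 1 * 16 - 4 * 4 = 0
F(1) = 1 * 1 - 4 * 1 = -3
Integral = 0 - (-3) = 3
Average = 3 / (4 - 1) = 3 / 3
= 1 = 1.00

1.00


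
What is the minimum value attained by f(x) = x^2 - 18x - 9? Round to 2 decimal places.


For a quadratic f(x) = ax^2 + bx + c with a > 0, the minimum is at the vertex.
Vertex x-coordinate: x = -b/(2a)
x = -(-18) / (2 * 1)
x = 18/2 = 9
Substitute back to find the minimum value:
f(9) = 1 * 9^2 - 18 * 9 - 9
= 81 - 162 - 9
= -90 = -90.00

-90.00


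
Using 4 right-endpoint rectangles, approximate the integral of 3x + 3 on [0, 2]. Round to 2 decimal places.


Right Riemann sum uses right endpoints of each subinterval.
Interval: [0, 2], n = 4
dx = (2 - 0) / 4 = 1/2
Right endpoints: [1/2, 1, 3/2, 2]
f values: [9/2, 6, 15/2, 9]
Sum = dx * (sum of f values)
= 1/2 * 27
= 27/2 = 13.50

13.50


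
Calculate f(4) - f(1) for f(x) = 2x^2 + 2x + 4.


Net change = f(b) - f(a)
f(x) = 2x^2 + 2x + 4
Compute f(4):
f(4) = 2 * 4^2 + 2 * 4 + 4
= 32 + 8 + 4
= 44
Compute f(1):
f(1) = 2 * 1^2 + 2 * 1 + 4
= 2 + 2 + 4
= 8
Net change = 44 - 8 = 36

36


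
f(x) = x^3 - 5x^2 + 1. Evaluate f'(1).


Differentiate f(x) = x^3 - 5x^2 + 1 term by term:
f'(x) = 3x^2 - 10x
Substitute x = 1:
f'(1) = 3 * 1^2 - 10 * 1 + 0
= 3 - 10 + 0
= -7

-7


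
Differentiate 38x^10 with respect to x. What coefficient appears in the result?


We apply the power rule: d/dx [ax^n] = a*n * x^(n-1)
d/dx [38x^10]
= 38 * 10 * x^(10-1)
= 380x^9
The coefficient is 380

380


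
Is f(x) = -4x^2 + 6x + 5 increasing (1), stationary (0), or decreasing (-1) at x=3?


Compute f'(x) to determine behavior:
f'(x) = -8x + 6
f'(3) = -8 * 3 + 6
= -24 + 6
= -18
Since f'(3) < 0, the function is decreasing (-1)

-1


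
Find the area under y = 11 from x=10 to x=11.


The area under a constant function y = 11 is a rectangle.
Width = 11 - 10 = 1
Height = 11
Area = width * height
= 1 * 11
= 11

11


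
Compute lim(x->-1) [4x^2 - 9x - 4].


Since polynomials are continuous, we use direct substitution.
lim(x->-1) of 4x^2 - 9x - 4
= 4 * (-1)^2 - 9 * (-1) - 4
= 4 + 9 - 4
= 9

9


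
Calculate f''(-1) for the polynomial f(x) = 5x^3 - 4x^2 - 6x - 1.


First derivative:
f'(x) = 15x^2 - 8x - 6
Second derivative:
f''(x) = 30x - 8
Substitute x = -1:
f''(-1) = 30 * (-1) - 8
= -30 - 8
= -38

-38


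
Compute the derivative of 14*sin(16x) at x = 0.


Apply the chain rule to differentiate 14*sin(16x):
d/dx [14*sin(16x)]
= 14 * cos(16x) * d/dx(16x)
= 14 * 16 * cos(16x)
= 224 * cos(16x)
Evaluate at x = 0:
= 224 * cos(0)
= 224 * 1
= 224

224


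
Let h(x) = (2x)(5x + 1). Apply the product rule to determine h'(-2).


Let u(x) = 2x and v(x) = 5x + 1
u'(x) = 2
v'(x) = 5
Product rule: h'(x) = u'(x)*v(x) + u(x)*v'(x)
= 2 * (5x + 1) + (2x) * 5
At x = -2:
u(-2) = 2 * (-2) + 0 = -4
v(-2) = 5 * (-2) + 1 = -9
h'(-2) = 2 * (-9) + (-4) * 5
= -18 - 20
= -38

-38


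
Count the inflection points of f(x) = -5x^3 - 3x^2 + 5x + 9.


Inflection points occur where f''(x) = 0 and concavity changes.
f(x) = -5x^3 - 3x^2 + 5x + 9
f'(x) = -15x^2 - 6x + 5
f''(x) = -30x - 6
Set f''(x) = 0:
-30x - 6 = 0
x = 6 / (-30) = -1/5
Since f''(x) is linear (degree 1), it changes sign at this point.
Therefore there is exactly 1 inflection point.

1


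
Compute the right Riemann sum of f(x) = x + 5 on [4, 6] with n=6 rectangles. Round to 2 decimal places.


Right Riemann sum uses right endpoints of each subinterval.
Interval: [4, 6], n = 6
dx = (6 - 4) / 6 = 1/3
Right endpoints: [13/3, 14/3, 5, 16/3, 17/3, 6]
f values: [28/3, 29/3, 10, 31/3, 32/3, 11]
Sum = dx * (sum of f values)
= 1/3 * 61
= 61/3 ≈ 20.33

20.33


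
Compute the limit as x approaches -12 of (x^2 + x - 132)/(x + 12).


Direct substitution gives 0/0, so we factor the numerator.
Factor: (x^2 + x - 132) = (x + 12)(x - 11)
Cancel the common factor (x + 12):
(x^2 + x - 132)/(x + 12) = (x - 11)
Now substitute x = -12:
= (-12) - (11) = -23

-23


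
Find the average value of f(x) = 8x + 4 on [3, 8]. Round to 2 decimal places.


Average value = 1/(b-a) * integral from a to b of f(x) dx
First compute the integral of 8x + 4:
F(x) = 4x^2 + 4x
F(8) = 4 * 64 + 4 * 8 = 288
F(3) = 4 * 9 + 4 * 3 = 48
Integral = 288 - 48 = 240
Average = 240 / (8 - 3) = 240 / 5
= 48 = 48.00

48.00


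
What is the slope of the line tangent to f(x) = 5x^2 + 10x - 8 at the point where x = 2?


The slope of the tangent line equals f'(x) at the point.
f(x) = 5x^2 + 10x - 8
f'(x) = 10x + 10
At x = 2:
f'(2) = 10 * 2 + 10
= 20 + 10
= 30

30


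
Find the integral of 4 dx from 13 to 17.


The integral of a constant k over [a, b] equals k * (b - a).
integral from 13 to 17 of 4 dx
= 4 * (17 - 13)
= 4 * 4
= 16

16


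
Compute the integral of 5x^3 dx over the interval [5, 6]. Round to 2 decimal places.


Find the antiderivative of 5x^3:
F(x) = 5/4 * x^4
Apply the Fundamental Theorem of Calculus:
F(6) - F(5)
= 5/4 * 6^4 - 5/4 * 5^4
= 5/4 * (1296 - 625)
= 5/4 * 671
= 3355/4 = 838.75

838.75


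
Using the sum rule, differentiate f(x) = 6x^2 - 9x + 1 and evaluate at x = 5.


Differentiate term by term using power and sum rules:
f(x) = 6x^2 - 9x + 1
f'(x) = 12x - 9
Substitute x = 5:
f'(5) = 12 * 5 - 9
= 60 - 9
= 51

51


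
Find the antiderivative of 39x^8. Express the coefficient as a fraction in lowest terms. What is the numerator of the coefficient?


Apply the power rule for integration:
integral of ax^n dx = a/(n+1) * x^(n+1) + C
integral of 39x^8 dx
= 39/9 * x^9 + C
= 13/3 * x^9 + C
The coefficient in lowest terms is 13/3, and its numerator is 13

13


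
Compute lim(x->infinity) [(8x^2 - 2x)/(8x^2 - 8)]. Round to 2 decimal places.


For limits at infinity with equal-degree polynomials,
we compare leading coefficients.
Numerator leading term: 8x^2
Denominator leading term: 8x^2
Divide both by x^2:
lim = (8 - 2/x) / (8 - 8/x^2)
As x -> infinity, the 1/x and 1/x^2 terms vanish:
= 8/8 = 1 = 1.00

1.00


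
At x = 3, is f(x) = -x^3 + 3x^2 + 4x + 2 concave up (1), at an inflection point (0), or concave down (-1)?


Concavity is determined by the sign of f''(x).
f(x) = -x^3 + 3x^2 + 4x + 2
f'(x) = -3x^2 + 6x + 4
f''(x) = -6x + 6
f''(3) = -6 * 3 + 6
= -18 + 6
= -12
Since f''(3) < 0, the function is concave down (-1)

-1


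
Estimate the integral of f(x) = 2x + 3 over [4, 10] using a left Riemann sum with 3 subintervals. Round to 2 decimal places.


Left Riemann sum uses left endpoints of each subinterval.
Interval: [4, 10], n = 3
dx = (10 - 4) / 3 = 2
Left endpoints: [4, 6, 8]
f values: [11, 15, 19]
Sum = dx * (sum of f values)
= 2 * 45
= 90 = 90.00

90.00


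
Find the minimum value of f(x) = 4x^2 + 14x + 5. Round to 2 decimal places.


For a quadratic f(x) = ax^2 + bx + c with a > 0, the minimum is at the vertex.
Vertex x-coordinate: x = -b/(2a)
x = -(14) / (2 * 4)
x = -14/8 = -7/4
Substitute back to find the minimum value:
f(-7/4) = 4 * (-7/4)^2 + 14 * (-7/4) + 5
= 49/4 - 49/2 + 5
= -29/4 = -7.25

-7.25


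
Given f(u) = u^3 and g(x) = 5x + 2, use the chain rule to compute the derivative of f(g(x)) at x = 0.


Using the chain rule: (f(g(x)))' = f'(g(x)) * g'(x)
First, find g(0):
g(0) = 5 * 0 + 2 = 2
Next, f'(u) = 3u^2
And g'(x) = 5
So f'(g(0)) * g'(0)
= 3 * 2^2 * 5
= 3 * 4 * 5
= 60

60


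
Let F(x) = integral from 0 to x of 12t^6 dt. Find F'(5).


By the Fundamental Theorem of Calculus (Part 1):
If F(x) = integral from 0 to x of f(t) dt, then F'(x) = f(x)
Here f(t) = 12t^6
So F'(x) = 12x^6
Evaluate at x = 5:
F'(5) = 12 * 5^6
= 12 * 15625
= 187500

187500


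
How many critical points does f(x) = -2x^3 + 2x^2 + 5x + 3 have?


Find where f'(x) = 0:
f(x) = -2x^3 + 2x^2 + 5x + 3
f'(x) = -6x^2 + 4x + 5
This is a quadratic in x. Use the discriminant to count real roots.
Discriminant = (4)^2 - 4 * (-6) * 5
= 16 - (-120)
= 136
Since discriminant > 0, f'(x) = 0 has 2 real solutions.
Number of critical points: 2

2


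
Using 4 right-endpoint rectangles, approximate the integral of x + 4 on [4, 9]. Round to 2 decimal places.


Right Riemann sum uses right endpoints of each subinterval.
Interval: [4, 9], n = 4
dx = (9 - 4) / 4 = 5/4
Right endpoints: [21/4, 13/2, 31/4, 9]
f values: [37/4, 21/2, 47/4, 13]
Sum = dx * (sum of f values)
= 5/4 * 89/2
= 445/8 ≈ 55.63

55.63


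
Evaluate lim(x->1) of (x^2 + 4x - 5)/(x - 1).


Direct substitution gives 0/0, so we factor the numerator.
Factor: (x^2 + 4x - 5) = (x - 1)(x + 5)
Cancel the common factor (x - 1):
(x^2 + 4x - 5)/(x - 1) = (x + 5)
Now substitute x = 1:
= (1) - (-5) = 6

6


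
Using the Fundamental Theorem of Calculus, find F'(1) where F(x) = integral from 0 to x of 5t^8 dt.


By the Fundamental Theorem of Calculus (Part 1):
If F(x) = integral from 0 to x of f(t) dt, then F'(x) = f(x)
Here f(t) = 5t^8
So F'(x) = 5x^8
Evaluate at x = 1:
F'(1) = 5 * 1^8
= 5 * 1
= 5

5


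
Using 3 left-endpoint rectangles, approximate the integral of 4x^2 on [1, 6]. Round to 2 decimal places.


Left Riemann sum uses left endpoints of each subinterval.
Interval: [1, 6], n = 3
dx = (6 - 1) / 3 = 5/3
Left endpoints: [1, 8/3, 13/3]
f values: [4, 256/9, 676/9]
Sum = dx * (sum of f values)
= 5/3 * 968/9
= 4840/27 ≈ 179.26

179.26


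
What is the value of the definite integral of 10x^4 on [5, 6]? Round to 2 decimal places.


Find the antiderivative of 10x^4:
F(x) = 10/5 * x^5
Apply the Fundamental Theorem of Calculus:
F(6) - F(5)
= 10/5 * 6^5 - 10/5 * 5^5
= 10/5 * (7776 - 3125)
= 10/5 * 4651
= 9302 = 9302.00

9302.00


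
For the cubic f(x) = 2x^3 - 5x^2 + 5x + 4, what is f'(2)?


Differentiate f(x) = 2x^3 - 5x^2 + 5x + 4 term by term:
f'(x) = 6x^2 - 10x + 5
Substitute x = 2:
f'(2) = 6 * 2^2 - 10 * 2 + 5
= 24 - 20 + 5
= 9

9


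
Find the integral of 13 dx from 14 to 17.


The integral of a constant k over [a, b] equals k * (b - a).
integral from 14 to 17 of 13 dx
= 13 * (17 - 14)
= 13 * 3
= 39

39


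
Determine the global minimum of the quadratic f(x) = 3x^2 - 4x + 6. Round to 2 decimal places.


For a quadratic f(x) = ax^2 + bx + c with a > 0, the minimum is at the vertex.
Vertex x-coordinate: x = -b/(2a)
x = -(-4) / (2 * 3)
x = 4/6 = 2/3
Substitute back to find the minimum value:
f(2/3) = 3 * (2/3)^2 - 4 * (2/3) + 6
= 4/3 - 8/3 + 6
= 14/3 ≈ 4.67

4.67


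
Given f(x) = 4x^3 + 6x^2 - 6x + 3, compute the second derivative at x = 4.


First derivative:
f'(x) = 12x^2 + 12x - 6
Second derivative:
f''(x) = 24x + 12
Substitute x = 4:
f''(4) = 24 * 4 + 12
= 96 + 12
= 108

108


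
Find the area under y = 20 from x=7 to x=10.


The area under a constant function y = 20 is a rectangle.
Width = 10 - 7 = 3
Height = 20
Area = width * height
= 3 * 20
= 60

60


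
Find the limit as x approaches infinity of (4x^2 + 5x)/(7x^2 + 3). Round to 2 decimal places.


For limits at infinity with equal-degree polynomials,
we compare leading coefficients.
Numerator leading term: 4x^2
Denominator leading term: 7x^2
Divide both by x^2:
lim = (4 + 5/x) / (7 + 3/x^2)
As x -> infinity, the 1/x and 1/x^2 terms vanish:
= 4/7 ≈ 0.57

0.57


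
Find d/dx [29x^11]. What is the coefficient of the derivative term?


We apply the power rule: d/dx [ax^n] = a*n * x^(n-1)
d/dx [29x^11]
= 29 * 11 * x^(11-1)
= 319x^10
The coefficient is 319

319


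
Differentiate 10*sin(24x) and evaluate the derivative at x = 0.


Apply the chain rule to differentiate 10*sin(24x):
d/dx [10*sin(24x)]
= 10 * cos(24x) * d/dx(24x)
= 10 * 24 * cos(24x)
= 240 * cos(24x)
Evaluate at x = 0:
= 240 * cos(0)
= 240 * 1
= 240

240


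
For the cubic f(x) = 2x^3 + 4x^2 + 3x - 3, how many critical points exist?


Find where f'(x) = 0:
f(x) = 2x^3 + 4x^2 + 3x - 3
f'(x) = 6x^2 + 8x + 3
This is a quadratic in x. Use the discriminant to count real roots.
Discriminant = (8)^2 - 4 * 6 * 3
= 64 - 72
= -8
Since discriminant < 0, f'(x) = 0 has no real solutions.
Number of critical points: 0

0


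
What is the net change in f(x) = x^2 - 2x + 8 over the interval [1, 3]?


Net change = f(b) - f(a)
f(x) = x^2 - 2x + 8
Compute f(3):
f(3) = 1 * 3^2 - 2 * 3 + 8
= 9 - 6 + 8
= 11
Compute f(1):
f(1) = 1 * 1^2 - 2 * 1 + 8
= 1 - 2 + 8
= 7
Net change = 11 - 7 = 4

4


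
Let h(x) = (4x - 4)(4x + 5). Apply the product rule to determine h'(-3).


Let u(x) = 4x - 4 and v(x) = 4x + 5
u'(x) = 4
v'(x) = 4
Product rule: h'(x) = u'(x)*v(x) + u(x)*v'(x)
= 4 * (4x + 5) + (4x - 4) * 4
At x = -3:
u(-3) = 4 * (-3) - 4 = -16
v(-3) = 4 * (-3) + 5 = -7
h'(-3) = 4 * (-7) + (-16) * 4
= -28 - 64
= -92

-92


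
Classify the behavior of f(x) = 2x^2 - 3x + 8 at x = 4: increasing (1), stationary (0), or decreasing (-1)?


Compute f'(x) to determine behavior:
f'(x) = 4x - 3
f'(4) = 4 * 4 - 3
= 16 - 3
= 13
Since f'(4) > 0, the function is increasing (1)

1


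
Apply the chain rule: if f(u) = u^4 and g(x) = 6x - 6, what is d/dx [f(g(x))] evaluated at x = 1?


Using the chain rule: (f(g(x)))' = f'(g(x)) * g'(x)
First, find g(1):
g(1) = 6 * 1 - 6 = 0
Next, f'(u) = 4u^3
And g'(x) = 6
So f'(g(1)) * g'(1)
= 4 * 0^3 * 6
= 4 * 0 * 6
= 0

0


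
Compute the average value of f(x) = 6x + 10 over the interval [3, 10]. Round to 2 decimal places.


Average value = 1/(b-a) * integral from a to b of f(x) dx
First compute the integral of 6x + 10:
F(x) = 3x^2 + 10x
F(10) = 3 * 100 + 10 * 10 = 400
F(3) = 3 * 9 + 10 * 3 = 57
Integral = 400 - 57 = 343
Average = 343 / (10 - 3) = 343 / 7
= 49 = 49.00

49.00


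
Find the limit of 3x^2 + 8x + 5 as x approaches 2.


Since polynomials are continuous, we use direct substitution.
lim(x->2) of 3x^2 + 8x + 5
= 3 * 2^2 + 8 * 2 + 5
= 12 + 16 + 5
= 33

33


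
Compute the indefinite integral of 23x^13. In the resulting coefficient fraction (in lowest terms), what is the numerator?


Apply the power rule for integration:
integral of ax^n dx = a/(n+1) * x^(n+1) + C
integral of 23x^13 dx
= 23/14 * x^14 + C
The coefficient in lowest terms is 23/14, and its numerator is 23

23


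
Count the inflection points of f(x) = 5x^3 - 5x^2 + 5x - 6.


Inflection points occur where f''(x) = 0 and concavity changes.
f(x) = 5x^3 - 5x^2 + 5x - 6
f'(x) = 15x^2 - 10x + 5
f''(x) = 30x - 10
Set f''(x) = 0:
30x - 10 = 0
x = 10 / 30 = 1/3
Since f''(x) is linear (degree 1), it changes sign at this point.
Therefore there is exactly 1 inflection point.

1


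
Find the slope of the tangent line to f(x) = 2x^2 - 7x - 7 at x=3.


The slope of the tangent line equals f'(x) at the point.
f(x) = 2x^2 - 7x - 7
f'(x) = 4x - 7
At x = 3:
f'(3) = 4 * 3 - 7
= 12 - 7
= 5

5


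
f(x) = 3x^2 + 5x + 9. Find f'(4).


Differentiate term by term using power and sum rules:
f(x) = 3x^2 + 5x + 9
f'(x) = 6x + 5
Substitute x = 4:
f'(4) = 6 * 4 + 5
= 24 + 5
= 29

29


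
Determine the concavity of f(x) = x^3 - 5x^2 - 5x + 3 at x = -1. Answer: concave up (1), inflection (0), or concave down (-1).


Concavity is determined by the sign of f''(x).
f(x) = x^3 - 5x^2 - 5x + 3
f'(x) = 3x^2 - 10x - 5
f''(x) = 6x - 10
f''(-1) = 6 * (-1) - 10
= -6 - 10
= -16
Since f''(-1) < 0, the function is concave down (-1)

-1


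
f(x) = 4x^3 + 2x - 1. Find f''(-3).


First derivative:
f'(x) = 12x^2 + 2
Second derivative:
f''(x) = 24x
Substitute x = -3:
f''(-3) = 24 * (-3) + 0
= -72 + 0
= -72

-72


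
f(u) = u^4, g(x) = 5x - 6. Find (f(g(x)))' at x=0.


Using the chain rule: (f(g(x)))' = f'(g(x)) * g'(x)
First, find g(0):
g(0) = 5 * 0 - 6 = -6
Next, f'(u) = 4u^3
And g'(x) = 5
So f'(g(0)) * g'(0)
= 4 * (-6)^3 * 5
= 4 * (-216) * 5
= -4320

-4320


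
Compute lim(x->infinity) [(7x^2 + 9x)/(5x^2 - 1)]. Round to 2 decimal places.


For limits at infinity with equal-degree polynomials,
we compare leading coefficients.
Numerator leading term: 7x^2
Denominator leading term: 5x^2
Divide both by x^2:
lim = (7 + 9/x) / (5 - 1/x^2)
As x -> infinity, the 1/x and 1/x^2 terms vanish:
= 7/5 = 1.40

1.40


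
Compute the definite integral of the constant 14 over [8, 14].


The integral of a constant k over [a, b] equals k * (b - a).
integral from 8 to 14 of 14 dx
= 14 * (14 - 8)
= 14 * 6
= 84

84


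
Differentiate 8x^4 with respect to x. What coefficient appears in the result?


We apply the power rule: d/dx [ax^n] = a*n * x^(n-1)
d/dx [8x^4]
= 8 * 4 * x^(4-1)
= 32x^3
The coefficient is 32

32


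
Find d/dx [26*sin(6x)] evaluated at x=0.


Apply the chain rule to differentiate 26*sin(6x):
d/dx [26*sin(6x)]
= 26 * cos(6x) * d/dx(6x)
= 26 * 6 * cos(6x)
= 156 * cos(6x)
Evaluate at x = 0:
= 156 * cos(0)
= 156 * 1
= 156

156


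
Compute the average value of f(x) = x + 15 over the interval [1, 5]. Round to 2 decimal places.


Average value = 1/(b-a) * integral from a to b of f(x) dx
First compute the integral of x + 15:
F(x) = (1/2)x^2 + 15x
F(5) = 1/2 * 25 + 15 * 5 = 175/2
F(1) = 1/2 * 1 + 15 * 1 = 31/2
Integral = 175/2 - 31/2 = 72
Average = 72 / (5 - 1) = 72 / 4
= 18 = 18.00

18.00


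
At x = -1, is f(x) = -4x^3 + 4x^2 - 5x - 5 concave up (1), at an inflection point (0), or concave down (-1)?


Concavity is determined by the sign of f''(x).
f(x) = -4x^3 + 4x^2 - 5x - 5
f'(x) = -12x^2 + 8x - 5
f''(x) = -24x + 8
f''(-1) = -24 * (-1) + 8
= 24 + 8
= 32
Since f''(-1) > 0, the function is concave up (1)

1


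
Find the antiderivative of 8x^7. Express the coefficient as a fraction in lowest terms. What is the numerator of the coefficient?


Apply the power rule for integration:
integral of ax^n dx = a/(n+1) * x^(n+1) + C
integral of 8x^7 dx
= 8/8 * x^8 + C
= 1 * x^8 + C
The coefficient in lowest terms is 1 = 1/1, so its numerator is 1

1


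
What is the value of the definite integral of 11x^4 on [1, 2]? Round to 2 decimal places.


Find the antiderivative of 11x^4:
F(x) = 11/5 * x^5
Apply the Fundamental Theorem of Calculus:
F(2) - F(1)
= 11/5 * 2^5 - 11/5 * 1^5
= 11/5 * (32 - 1)
= 11/5 * 31
= 341/5 = 68.20

68.20


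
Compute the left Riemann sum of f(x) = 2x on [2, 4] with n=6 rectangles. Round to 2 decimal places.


Left Riemann sum uses left endpoints of each subinterval.
Interval: [2, 4], n = 6
dx = (4 - 2) / 6 = 1/3
Left endpoints: [2, 7/3, 8/3, 3, 10/3, 11/3]
f values: [4, 14/3, 16/3, 6, 20/3, 22/3]
Sum = dx * (sum of f values)
= 1/3 * 34
= 34/3 ≈ 11.33

11.33


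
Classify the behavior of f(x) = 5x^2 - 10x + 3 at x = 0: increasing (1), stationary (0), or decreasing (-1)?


Compute f'(x) to determine behavior:
f'(x) = 10x - 10
f'(0) = 10 * 0 - 10
= 0 - 10
= -10
Since f'(0) < 0, the function is decreasing (-1)

-1


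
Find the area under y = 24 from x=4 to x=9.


The area under a constant function y = 24 is a rectangle.
Width = 9 - 4 = 5
Height = 24
Area = width * height
= 5 * 24
= 120

120


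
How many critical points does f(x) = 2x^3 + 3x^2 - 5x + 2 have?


Find where f'(x) = 0:
f(x) = 2x^3 + 3x^2 - 5x + 2
f'(x) = 6x^2 + 6x - 5
This is a quadratic in x. Use the discriminant to count real roots.
Discriminant = (6)^2 - 4 * 6 * (-5)
= 36 - (-120)
= 156
Since discriminant > 0, f'(x) = 0 has 2 real solutions.
Number of critical points: 2

2


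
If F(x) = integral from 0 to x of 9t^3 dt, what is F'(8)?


By the Fundamental Theorem of Calculus (Part 1):
If F(x) = integral from 0 to x of f(t) dt, then F'(x) = f(x)
Here f(t) = 9t^3
So F'(x) = 9x^3
Evaluate at x = 8:
F'(8) = 9 * 8^3
= 9 * 512
= 4608

4608


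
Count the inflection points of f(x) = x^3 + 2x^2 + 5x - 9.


Inflection points occur where f''(x) = 0 and concavity changes.
f(x) = x^3 + 2x^2 + 5x - 9
f'(x) = 3x^2 + 4x + 5
f''(x) = 6x + 4
Set f''(x) = 0:
6x + 4 = 0
x = -4 / 6 = -2/3
Since f''(x) is linear (degree 1), it changes sign at this point.
Therefore there is exactly 1 inflection point.

1


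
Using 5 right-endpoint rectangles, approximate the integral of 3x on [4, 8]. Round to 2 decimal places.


Right Riemann sum uses right endpoints of each subinterval.
Interval: [4, 8], n = 5
dx = (8 - 4) / 5 = 4/5
Right endpoints: [24/5, 28/5, 32/5, 36/5, 8]
f values: [72/5, 84/5, 96/5, 108/5, 24]
Sum = dx * (sum of f values)
= 4/5 * 96
= 384/5 = 76.80

76.80


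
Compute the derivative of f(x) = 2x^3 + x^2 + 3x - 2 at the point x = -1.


Differentiate f(x) = 2x^3 + x^2 + 3x - 2 term by term:
f'(x) = 6x^2 + 2x + 3
Substitute x = -1:
f'(-1) = 6 * (-1)^2 + 2 * (-1) + 3
= 6 - 2 + 3
= 7

7


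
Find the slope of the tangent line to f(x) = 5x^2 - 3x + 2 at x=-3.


The slope of the tangent line equals f'(x) at the point.
f(x) = 5x^2 - 3x + 2
f'(x) = 10x - 3
At x = -3:
f'(-3) = 10 * (-3) - 3
= -30 - 3
= -33

-33


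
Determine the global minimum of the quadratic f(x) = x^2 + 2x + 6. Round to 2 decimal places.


For a quadratic f(x) = ax^2 + bx + c with a > 0, the minimum is at the vertex.
Vertex x-coordinate: x = -b/(2a)
x = -(2) / (2 * 1)
x = -2/2 = -1
Substitute back to find the minimum value:
f(-1) = 1 * (-1)^2 + 2 * (-1) + 6
= 1 - 2 + 6
= 5 = 5.00

5.00


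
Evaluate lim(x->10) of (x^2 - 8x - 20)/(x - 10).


Direct substitution gives 0/0, so we factor the numerator.
Factor: (x^2 - 8x - 20) = (x - 10)(x + 2)
Cancel the common factor (x - 10):
(x^2 - 8x - 20)/(x - 10) = (x + 2)
Now substitute x = 10:
= (10) - (-2) = 12

12


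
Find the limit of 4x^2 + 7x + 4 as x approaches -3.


Since polynomials are continuous, we use direct substitution.
lim(x->-3) of 4x^2 + 7x + 4
= 4 * (-3)^2 + 7 * (-3) + 4
= 36 - 21 + 4
= 19

19


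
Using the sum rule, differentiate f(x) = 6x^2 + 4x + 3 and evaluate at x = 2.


Differentiate term by term using power and sum rules:
f(x) = 6x^2 + 4x + 3
f'(x) = 12x + 4
Substitute x = 2:
f'(2) = 12 * 2 + 4
= 24 + 4
= 28

28


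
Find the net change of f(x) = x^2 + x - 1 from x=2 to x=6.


Net change = f(b) - f(a)
f(x) = x^2 + x - 1
Compute f(6):
f(6) = 1 * 6^2 + 1 * 6 - 1
= 36 + 6 - 1
= 41
Compute f(2):
f(2) = 1 * 2^2 + 1 * 2 - 1
= 4 + 2 - 1
= 5
Net change = 41 - 5 = 36

36


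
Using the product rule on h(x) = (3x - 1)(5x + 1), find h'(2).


Let u(x) = 3x - 1 and v(x) = 5x + 1
u'(x) = 3
v'(x) = 5
Product rule: h'(x) = u'(x)*v(x) + u(x)*v'(x)
= 3 * (5x + 1) + (3x - 1) * 5
At x = 2:
u(2) = 3 * 2 - 1 = 5
v(2) = 5 * 2 + 1 = 11
h'(2) = 3 * 11 + 5 * 5
= 33 + 25
= 58

58


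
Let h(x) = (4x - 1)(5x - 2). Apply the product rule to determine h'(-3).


Let u(x) = 4x - 1 and v(x) = 5x - 2
u'(x) = 4
v'(x) = 5
Product rule: h'(x) = u'(x)*v(x) + u(x)*v'(x)
= 4 * (5x - 2) + (4x - 1) * 5
At x = -3:
u(-3) = 4 * (-3) - 1 = -13
v(-3) = 5 * (-3) - 2 = -17
h'(-3) = 4 * (-17) + (-13) * 5
= -68 - 65
= -133

-133


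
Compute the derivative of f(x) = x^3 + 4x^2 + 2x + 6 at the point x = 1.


Differentiate f(x) = x^3 + 4x^2 + 2x + 6 term by term:
f'(x) = 3x^2 + 8x + 2
Substitute x = 1:
f'(1) = 3 * 1^2 + 8 * 1 + 2
= 3 + 8 + 2
= 13

13


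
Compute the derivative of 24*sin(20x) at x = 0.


Apply the chain rule to differentiate 24*sin(20x):
d/dx [24*sin(20x)]
= 24 * cos(20x) * d/dx(20x)
= 24 * 20 * cos(20x)
= 480 * cos(20x)
Evaluate at x = 0:
= 480 * cos(0)
= 480 * 1
= 480

480


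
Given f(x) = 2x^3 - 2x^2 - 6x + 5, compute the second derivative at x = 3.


First derivative:
f'(x) = 6x^2 - 4x - 6
Second derivative:
f''(x) = 12x - 4
Substitute x = 3:
f''(3) = 12 * 3 - 4
= 36 - 4
= 32

32


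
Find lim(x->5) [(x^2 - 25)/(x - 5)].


Direct substitution gives 0/0, so we factor the numerator.
Factor: (x^2 - 25) = (x - 5)(x + 5)
Cancel the common factor (x - 5):
(x^2 - 25)/(x - 5) = (x + 5)
Now substitute x = 5:
= (5) - (-5) = 10

10


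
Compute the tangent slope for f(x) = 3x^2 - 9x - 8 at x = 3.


The slope of the tangent line equals f'(x) at the point.
f(x) = 3x^2 - 9x - 8
f'(x) = 6x - 9
At x = 3:
f'(3) = 6 * 3 - 9
= 18 - 9
= 9

9


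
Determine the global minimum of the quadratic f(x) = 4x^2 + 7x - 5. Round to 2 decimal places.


For a quadratic f(x) = ax^2 + bx + c with a > 0, the minimum is at the vertex.
Vertex x-coordinate: x = -b/(2a)
x = -(7) / (2 * 4)
x = -7/8
Substitute back to find the minimum value:
f(-7/8) = 4 * (-7/8)^2 + 7 * (-7/8) - 5
= 49/16 - 49/8 - 5
= -129/16 ≈ -8.06

-8.06


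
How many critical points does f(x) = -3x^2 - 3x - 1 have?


Find where f'(x) = 0:
f'(x) = -6x - 3
Set f'(x) = 0:
-6x - 3 = 0
x = 3 / (-6) = -1/2
This is a linear equation in x, so there is exactly one solution.
Number of critical points: 1

1


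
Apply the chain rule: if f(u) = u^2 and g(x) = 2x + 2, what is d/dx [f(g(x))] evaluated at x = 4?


Using the chain rule: (f(g(x)))' = f'(g(x)) * g'(x)
First, find g(4):
g(4) = 2 * 4 + 2 = 10
Next, f'(u) = 2u
And g'(x) = 2
So f'(g(4)) * g'(4)
= 2 * 10 * 2
= 40

40


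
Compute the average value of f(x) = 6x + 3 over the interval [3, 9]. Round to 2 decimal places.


Average value = 1/(b-a) * integral from a to b of f(x) dx
First compute the integral of 6x + 3:
F(x) = 3x^2 + 3x
F(9) = 3 * 81 + 3 * 9 = 270
F(3) = 3 * 9 + 3 * 3 = 36
Integral = 270 - 36 = 234
Average = 234 / (9 - 3) = 234 / 6
= 39 = 39.00

39.00


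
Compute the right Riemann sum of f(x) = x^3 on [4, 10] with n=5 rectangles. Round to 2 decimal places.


Right Riemann sum uses right endpoints of each subinterval.
Interval: [4, 10], n = 5
dx = (10 - 4) / 5 = 6/5
Right endpoints: [26/5, 32/5, 38/5, 44/5, 10]
f values: [17576/125, 32768/125, 54872/125, 85184/125, 1000]
Sum = dx * (sum of f values)
= 6/5 * 12616/5
= 75696/25 = 3027.84

3027.84


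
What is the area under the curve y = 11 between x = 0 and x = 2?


The area under a constant function y = 11 is a rectangle.
Width = 2 - 0 = 2
Height = 11
Area = width * height
= 2 * 11
= 22

22


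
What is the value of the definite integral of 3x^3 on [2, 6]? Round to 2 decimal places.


Find the antiderivative of 3x^3:
F(x) = 3/4 * x^4
Apply the Fundamental Theorem of Calculus:
F(6) - F(2)
= 3/4 * 6^4 - 3/4 * 2^4
= 3/4 * (1296 - 16)
= 3/4 * 1280
= 960 = 960.00

960.00


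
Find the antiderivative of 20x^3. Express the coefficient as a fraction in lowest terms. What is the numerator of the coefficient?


Apply the power rule for integration:
integral of ax^n dx = a/(n+1) * x^(n+1) + C
integral of 20x^3 dx
= 20/4 * x^4 + C
= 5 * x^4 + C
The coefficient in lowest terms is 5 = 5/1, so its numerator is 5

5


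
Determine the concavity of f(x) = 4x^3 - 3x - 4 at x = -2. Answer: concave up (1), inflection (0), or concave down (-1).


Concavity is determined by the sign of f''(x).
f(x) = 4x^3 - 3x - 4
f'(x) = 12x^2 - 3
f''(x) = 24x
f''(-2) = 24 * (-2) + 0
= -48 + 0
= -48
Since f''(-2) < 0, the function is concave down (-1)

-1


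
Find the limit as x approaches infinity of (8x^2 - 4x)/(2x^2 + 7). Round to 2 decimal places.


For limits at infinity with equal-degree polynomials,
we compare leading coefficients.
Numerator leading term: 8x^2
Denominator leading term: 2x^2
Divide both by x^2:
lim = (8 - 4/x) / (2 + 7/x^2)
As x -> infinity, the 1/x and 1/x^2 terms vanish:
= 8/2 = 4 = 4.00

4.00


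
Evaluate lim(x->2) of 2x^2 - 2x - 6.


Since polynomials are continuous, we use direct substitution.
lim(x->2) of 2x^2 - 2x - 6
= 2 * 2^2 - 2 * 2 - 6
= 8 - 4 - 6
= -2

-2


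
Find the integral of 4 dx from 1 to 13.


The integral of a constant k over [a, b] equals k * (b - a).
integral from 1 to 13 of 4 dx
= 4 * (13 - 1)
= 4 * 12
= 48

48


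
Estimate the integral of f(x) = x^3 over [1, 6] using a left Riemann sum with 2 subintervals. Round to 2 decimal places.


Left Riemann sum uses left endpoints of each subinterval.
Interval: [1, 6], n = 2
dx = (6 - 1) / 2 = 5/2
Left endpoints: [1, 7/2]
f values: [1, 343/8]
Sum = dx * (sum of f values)
= 5/2 * 351/8
= 1755/16 ≈ 109.69

109.69


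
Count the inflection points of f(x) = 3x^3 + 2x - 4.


Inflection points occur where f''(x) = 0 and concavity changes.
f(x) = 3x^3 + 2x - 4
f'(x) = 9x^2 + 2
f''(x) = 18x
Set f''(x) = 0:
18x = 0
x = 0 / 18 = 0
Since f''(x) is linear (degree 1), it changes sign at this point.
Therefore there is exactly 1 inflection point.

1


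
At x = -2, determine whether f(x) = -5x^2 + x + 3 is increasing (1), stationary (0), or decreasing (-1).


Compute f'(x) to determine behavior:
f'(x) = -10x + 1
f'(-2) = -10 * (-2) + 1
= 20 + 1
= 21
Since f'(-2) > 0, the function is increasing (1)

1


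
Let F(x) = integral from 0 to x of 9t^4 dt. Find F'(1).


By the Fundamental Theorem of Calculus (Part 1):
If F(x) = integral from 0 to x of f(t) dt, then F'(x) = f(x)
Here f(t) = 9t^4
So F'(x) = 9x^4
Evaluate at x = 1:
F'(1) = 9 * 1^4
= 9 * 1
= 9

9


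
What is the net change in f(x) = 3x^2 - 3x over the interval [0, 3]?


Net change = f(b) - f(a)
f(x) = 3x^2 - 3x
Compute f(3):
f(3) = 3 * 3^2 - 3 * 3 + 0
= 27 - 9 + 0
= 18
Compute f(0):
f(0) = 3 * 0^2 - 3 * 0 + 0
= 0 + 0 + 0
= 0
Net change = 18 - 0 = 18

18


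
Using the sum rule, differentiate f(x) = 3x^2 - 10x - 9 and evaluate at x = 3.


Differentiate term by term using power and sum rules:
f(x) = 3x^2 - 10x - 9
f'(x) = 6x - 10
Substitute x = 3:
f'(3) = 6 * 3 - 10
= 18 - 10
= 8

8


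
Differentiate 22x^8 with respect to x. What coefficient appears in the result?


We apply the power rule: d/dx [ax^n] = a*n * x^(n-1)
d/dx [22x^8]
= 22 * 8 * x^(8-1)
= 176x^7
The coefficient is 176

176


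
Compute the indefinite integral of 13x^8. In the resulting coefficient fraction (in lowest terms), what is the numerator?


Apply the power rule for integration:
integral of ax^n dx = a/(n+1) * x^(n+1) + C
integral of 13x^8 dx
= 13/9 * x^9 + C
The coefficient in lowest terms is 13/9, and its numerator is 13

13


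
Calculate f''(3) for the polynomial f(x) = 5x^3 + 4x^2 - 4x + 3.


First derivative:
f'(x) = 15x^2 + 8x - 4
Second derivative:
f''(x) = 30x + 8
Substitute x = 3:
f''(3) = 30 * 3 + 8
= 90 + 8
= 98

98


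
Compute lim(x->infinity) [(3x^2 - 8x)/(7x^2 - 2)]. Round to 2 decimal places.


For limits at infinity with equal-degree polynomials,
we compare leading coefficients.
Numerator leading term: 3x^2
Denominator leading term: 7x^2
Divide both by x^2:
lim = (3 - 8/x) / (7 - 2/x^2)
As x -> infinity, the 1/x and 1/x^2 terms vanish:
= 3/7 ≈ 0.43

0.43


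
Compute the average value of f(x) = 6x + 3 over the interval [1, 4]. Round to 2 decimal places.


Average value = 1/(b-a) * integral from a to b of f(x) dx
First compute the integral of 6x + 3:
F(x) = 3x^2 + 3x
F(4) = 3 * 16 + 3 * 4 = 60
F(1) = 3 * 1 + 3 * 1 = 6
Integral = 60 - 6 = 54
Average = 54 / (4 - 1) = 54 / 3
= 18 = 18.00

18.00
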